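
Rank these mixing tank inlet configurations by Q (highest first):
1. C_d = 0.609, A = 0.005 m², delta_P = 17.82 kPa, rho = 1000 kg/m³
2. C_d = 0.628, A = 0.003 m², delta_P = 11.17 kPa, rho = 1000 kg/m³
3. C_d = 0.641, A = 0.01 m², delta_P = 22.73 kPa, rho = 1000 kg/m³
Case 1: Q = 18.18 L/s
Case 2: Q = 8.905 L/s
Case 3: Q = 43.22 L/s
Ranking (highest first): 3, 1, 2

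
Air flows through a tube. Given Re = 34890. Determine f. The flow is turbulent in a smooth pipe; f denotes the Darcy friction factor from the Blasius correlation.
Formula: f = \frac{0.316}{Re^{0.25}}
f = 0.316/34890^0.25 = 0.02312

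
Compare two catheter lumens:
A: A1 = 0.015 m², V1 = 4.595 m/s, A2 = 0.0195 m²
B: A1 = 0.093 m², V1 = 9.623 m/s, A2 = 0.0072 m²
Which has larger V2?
V2(A) = 3.535 m/s, V2(B) = 124.3 m/s. Answer: B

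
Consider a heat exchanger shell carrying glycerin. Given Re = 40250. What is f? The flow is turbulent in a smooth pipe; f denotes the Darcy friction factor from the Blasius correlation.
Formula: f = \frac{0.316}{Re^{0.25}}
f = 0.316/40250^0.25 = 0.02231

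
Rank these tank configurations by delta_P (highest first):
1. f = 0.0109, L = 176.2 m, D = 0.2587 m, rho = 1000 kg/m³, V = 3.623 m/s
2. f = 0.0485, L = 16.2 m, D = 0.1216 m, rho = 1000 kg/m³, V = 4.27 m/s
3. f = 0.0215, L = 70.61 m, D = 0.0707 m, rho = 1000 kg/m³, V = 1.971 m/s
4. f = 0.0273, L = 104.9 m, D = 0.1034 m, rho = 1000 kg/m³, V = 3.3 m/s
Case 1: delta_P = 48.72 kPa
Case 2: delta_P = 58.9 kPa
Case 3: delta_P = 41.71 kPa
Case 4: delta_P = 150.8 kPa
Ranking (highest first): 4, 2, 1, 3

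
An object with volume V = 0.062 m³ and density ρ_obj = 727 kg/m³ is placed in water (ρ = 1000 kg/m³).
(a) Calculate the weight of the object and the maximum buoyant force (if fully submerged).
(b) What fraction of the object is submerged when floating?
(a) W=rho_obj*g*V=727*9.81*0.062=442.2 N; F_B(max)=rho*g*V=1000*9.81*0.062=608.2 N
(b) Floating fraction=rho_obj/rho=727/1000=0.727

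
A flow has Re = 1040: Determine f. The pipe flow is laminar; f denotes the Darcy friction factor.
Formula: f = \frac{64}{Re}
f = 64/1040 = 0.06154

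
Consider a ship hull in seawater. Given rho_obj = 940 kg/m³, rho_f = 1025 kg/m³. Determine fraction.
Formula: f_{sub} = \frac{\rho_{obj}}{\rho_f}
fraction = 940/1025 = 0.9171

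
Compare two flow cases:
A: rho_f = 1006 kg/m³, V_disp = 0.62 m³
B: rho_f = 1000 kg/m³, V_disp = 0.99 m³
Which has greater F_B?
F_B(A) = 6119 N, F_B(B) = 9712 N. Answer: B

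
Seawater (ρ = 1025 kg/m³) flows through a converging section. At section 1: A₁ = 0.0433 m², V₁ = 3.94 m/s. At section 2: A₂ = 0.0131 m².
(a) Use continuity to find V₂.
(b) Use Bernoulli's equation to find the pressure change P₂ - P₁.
(a) Continuity: A₁V₁=A₂V₂ -> V₂=A₁V₁/A₂=0.0433*3.94/0.0131=13.02 m/s
(b) Bernoulli: P₂-P₁=0.5*rho*(V₁^2-V₂^2)/1000=0.5*1025*(3.94^2-13.02^2)/1000=-78.92 kPa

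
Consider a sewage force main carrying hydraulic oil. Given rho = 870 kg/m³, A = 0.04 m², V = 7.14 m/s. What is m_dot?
Formula: \dot{m} = \rho A V
m_dot = 870·0.04·7.14 = 248.5 kg/s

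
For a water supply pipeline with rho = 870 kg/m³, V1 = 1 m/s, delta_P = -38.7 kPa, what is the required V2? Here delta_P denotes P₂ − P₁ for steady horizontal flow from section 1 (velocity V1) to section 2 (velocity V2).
Formula: \Delta P = \frac{1}{2} \rho (V_1^2 - V_2^2)
Substituting knowns: -38.7 = 0.5·870·(1² − V2²)/1000
Solving for V2: V2 = √(1² − 2·(-38.7·1000)/870) = 9.485 m/s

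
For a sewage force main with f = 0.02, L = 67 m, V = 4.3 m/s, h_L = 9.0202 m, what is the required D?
Formula: h_L = f \frac{L}{D} \frac{V^2}{2g}
Substituting knowns: 9.0202 = 0.02·(67/D)·4.3²/(2·9.81)
Solving for D: D = 0.02·67·4.3²/(2·9.81·9.0202) = 0.14 m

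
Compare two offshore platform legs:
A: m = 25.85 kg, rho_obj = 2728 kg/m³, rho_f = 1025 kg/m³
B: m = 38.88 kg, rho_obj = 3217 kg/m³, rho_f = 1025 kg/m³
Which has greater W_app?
W_app(A) = 158.3 N, W_app(B) = 259.9 N. Answer: B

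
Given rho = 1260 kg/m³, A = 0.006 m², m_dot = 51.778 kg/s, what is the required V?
Formula: \dot{m} = \rho A V
Substituting knowns: 51.778 = 1260·0.006·V
Solving for V: V = 51.778/(1260·0.006) = 6.849 m/s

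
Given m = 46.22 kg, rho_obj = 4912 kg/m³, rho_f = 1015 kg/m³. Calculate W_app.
Formula: W_{app} = mg\left(1 - \frac{\rho_f}{\rho_{obj}}\right)
W_app = 46.22·9.81·(1 − 1015/4912) = 359.7 N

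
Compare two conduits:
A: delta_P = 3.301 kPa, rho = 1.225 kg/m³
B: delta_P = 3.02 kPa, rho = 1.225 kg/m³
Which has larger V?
V(A) = 73.41 m/s, V(B) = 70.22 m/s. Answer: A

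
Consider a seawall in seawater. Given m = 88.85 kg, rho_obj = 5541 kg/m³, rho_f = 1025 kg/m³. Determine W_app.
Formula: W_{app} = mg\left(1 - \frac{\rho_f}{\rho_{obj}}\right)
W_app = 88.85·9.81·(1 − 1025/5541) = 710.4 N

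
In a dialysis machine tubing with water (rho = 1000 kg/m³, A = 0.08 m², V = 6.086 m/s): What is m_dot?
Formula: \dot{m} = \rho A V
m_dot = 1000·0.08·6.086 = 486.9 kg/s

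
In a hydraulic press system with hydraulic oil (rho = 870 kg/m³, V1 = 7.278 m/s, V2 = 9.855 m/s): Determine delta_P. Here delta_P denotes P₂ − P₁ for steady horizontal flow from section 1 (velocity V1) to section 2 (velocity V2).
Formula: \Delta P = \frac{1}{2} \rho (V_1^2 - V_2^2)
delta_P = 0.5·870·(7.278² − 9.855²)/1000 = -19.21 kPa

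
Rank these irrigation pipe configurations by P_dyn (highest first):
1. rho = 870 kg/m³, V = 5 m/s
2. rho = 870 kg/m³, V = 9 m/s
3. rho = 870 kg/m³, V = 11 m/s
Case 1: P_dyn = 10.88 kPa
Case 2: P_dyn = 35.23 kPa
Case 3: P_dyn = 52.63 kPa
Ranking (highest first): 3, 2, 1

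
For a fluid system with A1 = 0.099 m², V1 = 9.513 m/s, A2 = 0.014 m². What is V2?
Formula: V_2 = \frac{A_1 V_1}{A_2}
V2 = 0.099·9.513/0.014 = 67.27 m/s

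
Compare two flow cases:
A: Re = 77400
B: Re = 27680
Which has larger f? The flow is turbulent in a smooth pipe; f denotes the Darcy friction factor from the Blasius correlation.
f(A) = 0.01895, f(B) = 0.0245. Answer: B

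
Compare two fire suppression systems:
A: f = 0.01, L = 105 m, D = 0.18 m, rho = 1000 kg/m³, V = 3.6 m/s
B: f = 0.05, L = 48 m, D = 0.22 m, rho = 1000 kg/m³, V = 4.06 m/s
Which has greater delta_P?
delta_P(A) = 37.8 kPa, delta_P(B) = 89.91 kPa. Answer: B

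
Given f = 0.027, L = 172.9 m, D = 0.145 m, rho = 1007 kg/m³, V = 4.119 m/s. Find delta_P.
Formula: \Delta P = f \frac{L}{D} \frac{\rho V^2}{2}
delta_P = 0.027·(172.9/0.145)·0.5·1007·4.119²/1000 = 275 kPa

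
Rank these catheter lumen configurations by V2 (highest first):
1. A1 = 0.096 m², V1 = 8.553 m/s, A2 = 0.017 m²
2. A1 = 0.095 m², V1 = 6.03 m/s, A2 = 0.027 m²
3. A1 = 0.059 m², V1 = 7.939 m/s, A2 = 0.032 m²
Case 1: V2 = 48.3 m/s
Case 2: V2 = 21.22 m/s
Case 3: V2 = 14.64 m/s
Ranking (highest first): 1, 2, 3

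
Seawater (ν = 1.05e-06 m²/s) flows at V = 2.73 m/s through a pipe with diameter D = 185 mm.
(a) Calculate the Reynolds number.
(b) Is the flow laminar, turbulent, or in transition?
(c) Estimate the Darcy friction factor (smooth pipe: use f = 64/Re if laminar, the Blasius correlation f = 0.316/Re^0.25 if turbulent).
(a) Re = V·D/ν = 2.73·0.185/1.05e-06 = 481000
(b) Flow regime: turbulent (Re > 4000)
(c) Friction factor: f = 0.316/Re^0.25 = 0.316/481000^0.25 = 0.012 (Blasius is strictly valid for Re ≲ 1e5; used here as the smooth-pipe estimate the problem specifies)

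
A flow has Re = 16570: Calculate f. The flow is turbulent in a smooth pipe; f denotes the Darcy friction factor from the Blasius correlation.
Formula: f = \frac{0.316}{Re^{0.25}}
f = 0.316/16570^0.25 = 0.02785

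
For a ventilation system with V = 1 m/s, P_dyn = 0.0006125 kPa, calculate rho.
Formula: P_{dyn} = \frac{1}{2} \rho V^2
Substituting knowns: 0.0006125 = 0.5·rho·1²/1000
Solving for rho: rho = 2·(0.0006125·1000)/1² = 1.225 kg/m³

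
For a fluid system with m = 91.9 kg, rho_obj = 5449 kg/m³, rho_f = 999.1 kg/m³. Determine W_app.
Formula: W_{app} = mg\left(1 - \frac{\rho_f}{\rho_{obj}}\right)
W_app = 91.9·9.81·(1 − 999.1/5449) = 736.2 N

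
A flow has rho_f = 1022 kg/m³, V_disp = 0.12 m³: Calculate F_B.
Formula: F_B = \rho_f g V_{disp}
F_B = 1022·9.81·0.12 = 1203 N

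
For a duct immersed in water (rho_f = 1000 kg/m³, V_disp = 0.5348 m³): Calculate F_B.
Formula: F_B = \rho_f g V_{disp}
F_B = 1000·9.81·0.5348 = 5246 N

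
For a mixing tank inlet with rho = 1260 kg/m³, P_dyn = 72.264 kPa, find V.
Formula: P_{dyn} = \frac{1}{2} \rho V^2
Substituting knowns: 72.264 = 0.5·1260·V²/1000
Solving for V: V = √(2·(72.264·1000)/1260) = 10.71 m/s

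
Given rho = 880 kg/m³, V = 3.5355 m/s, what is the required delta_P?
Formula: V = \sqrt{\frac{2 \Delta P}{\rho}}
Substituting knowns: 3.5355 = √(2·(delta_P·1000)/880)
Solving for delta_P: delta_P = 3.5355²·880/2/1000 = 5.5 kPa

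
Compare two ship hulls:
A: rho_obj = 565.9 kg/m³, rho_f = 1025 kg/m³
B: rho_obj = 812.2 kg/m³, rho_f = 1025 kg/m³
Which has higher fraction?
fraction(A) = 0.5521, fraction(B) = 0.7924. Answer: B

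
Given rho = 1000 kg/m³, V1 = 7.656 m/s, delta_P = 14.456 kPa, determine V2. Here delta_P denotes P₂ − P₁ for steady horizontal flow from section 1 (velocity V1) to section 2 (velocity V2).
Formula: \Delta P = \frac{1}{2} \rho (V_1^2 - V_2^2)
Substituting knowns: 14.456 = 0.5·1000·(7.656² − V2²)/1000
Solving for V2: V2 = √(7.656² − 2·(14.456·1000)/1000) = 5.45 m/s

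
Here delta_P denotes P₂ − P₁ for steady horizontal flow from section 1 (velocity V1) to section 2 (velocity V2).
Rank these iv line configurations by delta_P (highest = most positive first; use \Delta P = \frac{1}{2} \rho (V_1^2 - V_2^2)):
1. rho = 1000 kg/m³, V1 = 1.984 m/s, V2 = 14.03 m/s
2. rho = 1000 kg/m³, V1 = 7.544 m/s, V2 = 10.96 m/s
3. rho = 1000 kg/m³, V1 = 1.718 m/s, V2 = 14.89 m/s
Case 1: delta_P = -96.45 kPa
Case 2: delta_P = -31.6 kPa
Case 3: delta_P = -109.4 kPa
Ranking (highest first): 2, 1, 3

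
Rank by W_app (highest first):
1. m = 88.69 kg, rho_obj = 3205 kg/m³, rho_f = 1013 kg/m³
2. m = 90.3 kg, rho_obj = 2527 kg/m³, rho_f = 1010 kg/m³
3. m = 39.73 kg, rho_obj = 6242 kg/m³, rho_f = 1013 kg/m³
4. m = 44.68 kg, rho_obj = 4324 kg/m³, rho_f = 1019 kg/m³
Case 1: W_app = 595.1 N
Case 2: W_app = 531.8 N
Case 3: W_app = 326.5 N
Case 4: W_app = 335 N
Ranking (highest first): 1, 2, 4, 3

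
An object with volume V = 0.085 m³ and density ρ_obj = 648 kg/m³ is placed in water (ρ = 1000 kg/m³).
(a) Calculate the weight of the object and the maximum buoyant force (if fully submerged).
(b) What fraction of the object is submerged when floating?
(a) W=rho_obj*g*V=648*9.81*0.085=540.3 N; F_B(max)=rho*g*V=1000*9.81*0.085=833.9 N
(b) Floating fraction=rho_obj/rho=648/1000=0.648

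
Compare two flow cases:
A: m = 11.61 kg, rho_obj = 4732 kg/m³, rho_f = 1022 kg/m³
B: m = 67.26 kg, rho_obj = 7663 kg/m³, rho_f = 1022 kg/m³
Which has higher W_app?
W_app(A) = 89.3 N, W_app(B) = 571.8 N. Answer: B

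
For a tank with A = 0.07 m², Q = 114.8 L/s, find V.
Formula: Q = A V
Substituting knowns: 114.8 = 0.07·V·1000
Solving for V: V = (114.8/1000)/0.07 = 1.64 m/s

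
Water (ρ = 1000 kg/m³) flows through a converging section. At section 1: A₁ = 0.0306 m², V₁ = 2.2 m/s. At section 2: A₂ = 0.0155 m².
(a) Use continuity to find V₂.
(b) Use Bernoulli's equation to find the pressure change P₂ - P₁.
(a) Continuity: A₁V₁=A₂V₂ -> V₂=A₁V₁/A₂=0.0306*2.2/0.0155=4.34 m/s
(b) Bernoulli: P₂-P₁=0.5*rho*(V₁^2-V₂^2)/1000=0.5*1000*(2.2^2-4.34^2)/1000=-6.998 kPa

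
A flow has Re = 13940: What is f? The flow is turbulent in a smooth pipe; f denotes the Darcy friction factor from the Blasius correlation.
Formula: f = \frac{0.316}{Re^{0.25}}
f = 0.316/13940^0.25 = 0.02908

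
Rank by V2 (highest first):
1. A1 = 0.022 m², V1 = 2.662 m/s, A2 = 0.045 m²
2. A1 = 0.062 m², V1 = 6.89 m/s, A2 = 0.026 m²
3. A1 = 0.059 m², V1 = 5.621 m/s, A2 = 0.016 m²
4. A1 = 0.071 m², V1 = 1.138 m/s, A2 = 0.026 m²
Case 1: V2 = 1.301 m/s
Case 2: V2 = 16.43 m/s
Case 3: V2 = 20.73 m/s
Case 4: V2 = 3.108 m/s
Ranking (highest first): 3, 2, 4, 1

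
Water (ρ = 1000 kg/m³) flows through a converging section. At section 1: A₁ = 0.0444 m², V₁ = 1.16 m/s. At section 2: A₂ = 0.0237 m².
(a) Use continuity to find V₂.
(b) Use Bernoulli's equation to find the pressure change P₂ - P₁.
(a) Continuity: A₁V₁=A₂V₂ -> V₂=A₁V₁/A₂=0.0444*1.16/0.0237=2.17 m/s
(b) Bernoulli: P₂-P₁=0.5*rho*(V₁^2-V₂^2)/1000=0.5*1000*(1.16^2-2.17^2)/1000=-1.682 kPa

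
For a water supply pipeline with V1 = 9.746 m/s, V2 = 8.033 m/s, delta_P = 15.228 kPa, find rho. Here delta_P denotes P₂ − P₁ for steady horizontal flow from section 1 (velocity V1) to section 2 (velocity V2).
Formula: \Delta P = \frac{1}{2} \rho (V_1^2 - V_2^2)
Substituting knowns: 15.228 = 0.5·rho·(9.746² − 8.033²)/1000
Solving for rho: rho = 2·(15.228·1000)/(9.746² − 8.033²) = 1000 kg/m³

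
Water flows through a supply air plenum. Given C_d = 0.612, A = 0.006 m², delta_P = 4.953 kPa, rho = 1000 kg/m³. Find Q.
Formula: Q = C_d A \sqrt{\frac{2 \Delta P}{\rho}}
Q = 0.612·0.006·√(2·(4.953·1000)/1000)·1000 = 11.56 L/s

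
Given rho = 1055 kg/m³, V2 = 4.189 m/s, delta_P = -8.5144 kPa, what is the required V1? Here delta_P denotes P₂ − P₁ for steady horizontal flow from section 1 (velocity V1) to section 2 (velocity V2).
Formula: \Delta P = \frac{1}{2} \rho (V_1^2 - V_2^2)
Substituting knowns: -8.5144 = 0.5·1055·(V1² − 4.189²)/1000
Solving for V1: V1 = √(4.189² + 2·(-8.5144·1000)/1055) = 1.186 m/s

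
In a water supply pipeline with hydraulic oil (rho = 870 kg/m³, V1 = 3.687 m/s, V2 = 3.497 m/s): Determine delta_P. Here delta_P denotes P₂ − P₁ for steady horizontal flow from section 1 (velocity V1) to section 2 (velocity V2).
Formula: \Delta P = \frac{1}{2} \rho (V_1^2 - V_2^2)
delta_P = 0.5·870·(3.687² − 3.497²)/1000 = 0.5938 kPa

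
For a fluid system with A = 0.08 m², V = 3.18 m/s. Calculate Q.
Formula: Q = A V
Q = 0.08·3.18·1000 = 254.4 L/s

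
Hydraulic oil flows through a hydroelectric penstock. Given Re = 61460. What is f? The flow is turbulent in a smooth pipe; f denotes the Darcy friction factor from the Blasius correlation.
Formula: f = \frac{0.316}{Re^{0.25}}
f = 0.316/61460^0.25 = 0.02007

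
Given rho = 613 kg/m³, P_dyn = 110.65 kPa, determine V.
Formula: P_{dyn} = \frac{1}{2} \rho V^2
Substituting knowns: 110.65 = 0.5·613·V²/1000
Solving for V: V = √(2·(110.65·1000)/613) = 19 m/s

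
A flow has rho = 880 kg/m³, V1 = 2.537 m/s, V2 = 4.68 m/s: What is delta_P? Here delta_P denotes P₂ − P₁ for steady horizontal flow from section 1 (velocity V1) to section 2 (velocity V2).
Formula: \Delta P = \frac{1}{2} \rho (V_1^2 - V_2^2)
delta_P = 0.5·880·(2.537² − 4.68²)/1000 = -6.805 kPa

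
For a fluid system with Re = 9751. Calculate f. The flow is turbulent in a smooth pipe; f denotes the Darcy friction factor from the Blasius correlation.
Formula: f = \frac{0.316}{Re^{0.25}}
f = 0.316/9751^0.25 = 0.0318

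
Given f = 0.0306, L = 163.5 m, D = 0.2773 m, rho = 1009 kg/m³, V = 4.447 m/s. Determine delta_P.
Formula: \Delta P = f \frac{L}{D} \frac{\rho V^2}{2}
delta_P = 0.0306·(163.5/0.2773)·0.5·1009·4.447²/1000 = 180 kPa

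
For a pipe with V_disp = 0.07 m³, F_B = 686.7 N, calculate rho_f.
Formula: F_B = \rho_f g V_{disp}
Substituting knowns: 686.7 = rho_f·9.81·0.07
Solving for rho_f: rho_f = 686.7/(9.81·0.07) = 1000 kg/m³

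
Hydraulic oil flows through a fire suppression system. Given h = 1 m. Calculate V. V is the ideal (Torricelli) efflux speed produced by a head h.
Formula: V = \sqrt{2 g h}
V = √(2·9.81·1) = 4.429 m/s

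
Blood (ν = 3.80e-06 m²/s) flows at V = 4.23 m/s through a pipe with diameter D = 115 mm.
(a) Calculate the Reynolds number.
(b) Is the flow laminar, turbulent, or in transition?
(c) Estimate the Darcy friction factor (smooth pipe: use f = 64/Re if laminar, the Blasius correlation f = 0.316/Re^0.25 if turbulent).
(a) Re = V·D/ν = 4.23·0.115/3.80e-06 = 128010
(b) Flow regime: turbulent (Re > 4000)
(c) Friction factor: f = 0.316/Re^0.25 = 0.316/128010^0.25 = 0.01671 (Blasius is strictly valid for Re ≲ 1e5; used here as the smooth-pipe estimate the problem specifies)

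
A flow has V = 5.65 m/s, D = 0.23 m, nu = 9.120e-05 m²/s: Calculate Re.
Formula: Re = \frac{V D}{\nu}
Re = 5.65·0.23/9.120e-05 = 14249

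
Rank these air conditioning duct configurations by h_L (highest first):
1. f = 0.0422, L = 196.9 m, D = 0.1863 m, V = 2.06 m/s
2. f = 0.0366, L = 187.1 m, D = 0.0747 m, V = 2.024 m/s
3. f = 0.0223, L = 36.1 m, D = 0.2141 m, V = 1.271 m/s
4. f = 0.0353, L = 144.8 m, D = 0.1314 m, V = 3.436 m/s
Case 1: h_L = 9.647 m
Case 2: h_L = 19.14 m
Case 3: h_L = 0.3096 m
Case 4: h_L = 23.41 m
Ranking (highest first): 4, 2, 1, 3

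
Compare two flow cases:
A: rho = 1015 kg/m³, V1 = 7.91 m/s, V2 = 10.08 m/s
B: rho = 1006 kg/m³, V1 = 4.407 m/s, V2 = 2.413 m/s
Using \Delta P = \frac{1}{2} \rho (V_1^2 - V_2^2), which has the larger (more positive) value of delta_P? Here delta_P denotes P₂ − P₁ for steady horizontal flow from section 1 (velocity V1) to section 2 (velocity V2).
delta_P(A) = -19.81 kPa, delta_P(B) = 6.84 kPa. Answer: B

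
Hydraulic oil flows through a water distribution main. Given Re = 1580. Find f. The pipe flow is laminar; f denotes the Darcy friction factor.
Formula: f = \frac{64}{Re}
f = 64/1580 = 0.04051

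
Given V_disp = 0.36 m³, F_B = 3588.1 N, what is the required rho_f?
Formula: F_B = \rho_f g V_{disp}
Substituting knowns: 3588.1 = rho_f·9.81·0.36
Solving for rho_f: rho_f = 3588.1/(9.81·0.36) = 1016 kg/m³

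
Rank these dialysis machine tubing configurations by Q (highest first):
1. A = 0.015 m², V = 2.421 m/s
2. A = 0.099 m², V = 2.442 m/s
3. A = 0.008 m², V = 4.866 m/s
Case 1: Q = 36.31 L/s
Case 2: Q = 241.8 L/s
Case 3: Q = 38.93 L/s
Ranking (highest first): 2, 3, 1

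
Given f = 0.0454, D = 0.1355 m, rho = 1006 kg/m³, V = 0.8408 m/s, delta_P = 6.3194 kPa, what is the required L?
Formula: \Delta P = f \frac{L}{D} \frac{\rho V^2}{2}
Substituting knowns: 6.3194 = 0.0454·(L/0.1355)·0.5·1006·0.8408²/1000
Solving for L: L = (6.3194·1000)·0.1355/(0.0454·0.5·1006·0.8408²) = 53.04 m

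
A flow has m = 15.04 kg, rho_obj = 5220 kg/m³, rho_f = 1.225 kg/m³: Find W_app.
Formula: W_{app} = mg\left(1 - \frac{\rho_f}{\rho_{obj}}\right)
W_app = 15.04·9.81·(1 − 1.225/5220) = 147.5 N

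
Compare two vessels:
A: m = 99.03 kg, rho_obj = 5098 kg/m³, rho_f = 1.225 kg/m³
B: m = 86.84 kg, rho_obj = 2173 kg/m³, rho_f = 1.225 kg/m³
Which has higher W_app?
W_app(A) = 971.3 N, W_app(B) = 851.4 N. Answer: A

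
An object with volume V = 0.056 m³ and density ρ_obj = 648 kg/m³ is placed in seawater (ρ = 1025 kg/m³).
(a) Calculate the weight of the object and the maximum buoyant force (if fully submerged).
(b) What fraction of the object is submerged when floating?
(a) W=rho_obj*g*V=648*9.81*0.056=356.0 N; F_B(max)=rho*g*V=1025*9.81*0.056=563.1 N
(b) Floating fraction=rho_obj/rho=648/1025=0.632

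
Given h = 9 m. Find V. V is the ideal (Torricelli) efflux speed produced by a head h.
Formula: V = \sqrt{2 g h}
V = √(2·9.81·9) = 13.29 m/s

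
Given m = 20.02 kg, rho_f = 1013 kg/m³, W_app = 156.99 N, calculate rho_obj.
Formula: W_{app} = mg\left(1 - \frac{\rho_f}{\rho_{obj}}\right)
Substituting knowns: 156.99 = 20.02·9.81·(1 − 1013/rho_obj)
Solving for rho_obj: rho_obj = 1013/(1 − 156.99/(20.02·9.81)) = 5049 kg/m³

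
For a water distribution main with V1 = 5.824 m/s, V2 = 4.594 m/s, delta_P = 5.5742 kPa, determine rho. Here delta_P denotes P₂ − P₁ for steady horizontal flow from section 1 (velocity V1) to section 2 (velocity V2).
Formula: \Delta P = \frac{1}{2} \rho (V_1^2 - V_2^2)
Substituting knowns: 5.5742 = 0.5·rho·(5.824² − 4.594²)/1000
Solving for rho: rho = 2·(5.5742·1000)/(5.824² − 4.594²) = 870 kg/m³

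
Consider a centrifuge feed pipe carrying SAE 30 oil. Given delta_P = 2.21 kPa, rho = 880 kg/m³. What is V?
Formula: V = \sqrt{\frac{2 \Delta P}{\rho}}
V = √(2·(2.21·1000)/880) = 2.241 m/s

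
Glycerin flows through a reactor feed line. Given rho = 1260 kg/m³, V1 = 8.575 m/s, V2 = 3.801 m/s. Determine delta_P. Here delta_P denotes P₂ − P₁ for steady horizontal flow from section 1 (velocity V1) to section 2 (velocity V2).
Formula: \Delta P = \frac{1}{2} \rho (V_1^2 - V_2^2)
delta_P = 0.5·1260·(8.575² − 3.801²)/1000 = 37.22 kPa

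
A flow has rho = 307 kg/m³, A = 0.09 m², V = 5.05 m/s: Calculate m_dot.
Formula: \dot{m} = \rho A V
m_dot = 307·0.09·5.05 = 139.5 kg/s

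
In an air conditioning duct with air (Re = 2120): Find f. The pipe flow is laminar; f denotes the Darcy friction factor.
Formula: f = \frac{64}{Re}
f = 64/2120 = 0.03019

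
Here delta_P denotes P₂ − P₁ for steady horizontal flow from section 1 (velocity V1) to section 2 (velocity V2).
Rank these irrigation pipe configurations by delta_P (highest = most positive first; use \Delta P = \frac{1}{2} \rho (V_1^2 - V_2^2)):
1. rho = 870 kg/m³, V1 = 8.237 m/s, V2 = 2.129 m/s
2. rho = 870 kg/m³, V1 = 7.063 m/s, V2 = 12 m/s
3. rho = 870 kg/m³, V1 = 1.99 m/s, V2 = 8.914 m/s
Case 1: delta_P = 27.54 kPa
Case 2: delta_P = -40.94 kPa
Case 3: delta_P = -32.84 kPa
Ranking (highest first): 1, 3, 2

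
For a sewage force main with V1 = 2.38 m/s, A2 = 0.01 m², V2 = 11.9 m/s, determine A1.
Formula: V_2 = \frac{A_1 V_1}{A_2}
Substituting knowns: 11.9 = A1·2.38/0.01
Solving for A1: A1 = 11.9·0.01/2.38 = 0.05 m²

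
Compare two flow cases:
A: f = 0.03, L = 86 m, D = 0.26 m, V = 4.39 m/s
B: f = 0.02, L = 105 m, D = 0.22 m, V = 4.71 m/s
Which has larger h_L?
h_L(A) = 9.747 m, h_L(B) = 10.79 m. Answer: B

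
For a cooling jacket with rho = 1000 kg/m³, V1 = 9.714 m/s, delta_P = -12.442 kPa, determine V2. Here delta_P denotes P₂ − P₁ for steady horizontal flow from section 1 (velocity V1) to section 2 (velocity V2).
Formula: \Delta P = \frac{1}{2} \rho (V_1^2 - V_2^2)
Substituting knowns: -12.442 = 0.5·1000·(9.714² − V2²)/1000
Solving for V2: V2 = √(9.714² − 2·(-12.442·1000)/1000) = 10.92 m/s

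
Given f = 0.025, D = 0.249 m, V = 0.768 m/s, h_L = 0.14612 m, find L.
Formula: h_L = f \frac{L}{D} \frac{V^2}{2g}
Substituting knowns: 0.14612 = 0.025·(L/0.249)·0.768²/(2·9.81)
Solving for L: L = 0.14612·2·9.81·0.249/(0.025·0.768²) = 48.41 m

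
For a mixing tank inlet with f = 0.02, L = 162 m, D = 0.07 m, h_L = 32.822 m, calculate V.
Formula: h_L = f \frac{L}{D} \frac{V^2}{2g}
Substituting knowns: 32.822 = 0.02·(162/0.07)·V²/(2·9.81)
Solving for V: V = √(32.822·2·9.81/(0.02·(162/0.07))) = 3.73 m/s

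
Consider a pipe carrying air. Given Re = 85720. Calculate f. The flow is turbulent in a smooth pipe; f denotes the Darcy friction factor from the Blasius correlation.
Formula: f = \frac{0.316}{Re^{0.25}}
f = 0.316/85720^0.25 = 0.01847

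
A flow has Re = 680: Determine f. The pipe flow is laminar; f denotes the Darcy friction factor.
Formula: f = \frac{64}{Re}
f = 64/680 = 0.09412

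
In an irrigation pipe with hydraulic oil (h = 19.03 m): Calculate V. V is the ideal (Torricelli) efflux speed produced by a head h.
Formula: V = \sqrt{2 g h}
V = √(2·9.81·19.03) = 19.32 m/s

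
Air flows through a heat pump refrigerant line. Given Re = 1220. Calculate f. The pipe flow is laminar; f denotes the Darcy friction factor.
Formula: f = \frac{64}{Re}
f = 64/1220 = 0.05246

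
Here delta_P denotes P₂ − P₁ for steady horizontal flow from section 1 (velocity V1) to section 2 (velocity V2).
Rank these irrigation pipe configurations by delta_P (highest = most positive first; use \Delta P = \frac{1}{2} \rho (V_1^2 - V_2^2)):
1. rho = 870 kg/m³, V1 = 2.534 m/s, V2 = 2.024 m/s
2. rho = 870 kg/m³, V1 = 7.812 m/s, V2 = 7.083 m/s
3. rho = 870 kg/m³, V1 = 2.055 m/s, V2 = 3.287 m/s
Case 1: delta_P = 1.011 kPa
Case 2: delta_P = 4.723 kPa
Case 3: delta_P = -2.863 kPa
Ranking (highest first): 2, 1, 3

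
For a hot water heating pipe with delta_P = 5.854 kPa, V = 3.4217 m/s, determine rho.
Formula: V = \sqrt{\frac{2 \Delta P}{\rho}}
Substituting knowns: 3.4217 = √(2·(5.854·1000)/rho)
Solving for rho: rho = 2·(5.854·1000)/3.4217² = 1000 kg/m³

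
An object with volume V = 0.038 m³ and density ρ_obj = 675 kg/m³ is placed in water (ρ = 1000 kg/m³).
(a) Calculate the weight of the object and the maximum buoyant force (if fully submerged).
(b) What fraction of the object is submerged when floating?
(a) W=rho_obj*g*V=675*9.81*0.038=251.6 N; F_B(max)=rho*g*V=1000*9.81*0.038=372.8 N
(b) Floating fraction=rho_obj/rho=675/1000=0.675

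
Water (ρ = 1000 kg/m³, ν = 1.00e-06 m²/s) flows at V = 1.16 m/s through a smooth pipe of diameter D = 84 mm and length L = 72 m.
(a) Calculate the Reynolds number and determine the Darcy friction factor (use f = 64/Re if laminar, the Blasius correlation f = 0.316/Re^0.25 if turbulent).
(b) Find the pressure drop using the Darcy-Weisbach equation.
(a) Re = V·D/ν = 1.16·0.084/1.00e-06 = 97440 → turbulent (Re > 4000); f = 0.316/Re^0.25 = 0.316/97440^0.25 = 0.017886
(b) Darcy-Weisbach: ΔP = f·(L/D)·½ρV²/1000 = 0.017886·(72/0.084)·½·1000·1.16²/1000 = 10.31 kPa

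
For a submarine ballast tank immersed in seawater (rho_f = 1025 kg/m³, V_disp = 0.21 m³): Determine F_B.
Formula: F_B = \rho_f g V_{disp}
F_B = 1025·9.81·0.21 = 2112 N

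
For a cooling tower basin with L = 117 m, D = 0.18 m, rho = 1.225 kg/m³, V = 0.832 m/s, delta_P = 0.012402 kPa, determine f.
Formula: \Delta P = f \frac{L}{D} \frac{\rho V^2}{2}
Substituting knowns: 0.012402 = f·(117/0.18)·0.5·1.225·0.832²/1000
Solving for f: f = (0.012402·1000)/((117/0.18)·0.5·1.225·0.832²) = 0.045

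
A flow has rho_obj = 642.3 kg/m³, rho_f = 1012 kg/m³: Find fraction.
Formula: f_{sub} = \frac{\rho_{obj}}{\rho_f}
fraction = 642.3/1012 = 0.6347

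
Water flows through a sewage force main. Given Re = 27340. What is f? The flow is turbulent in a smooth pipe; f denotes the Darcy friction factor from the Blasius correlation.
Formula: f = \frac{0.316}{Re^{0.25}}
f = 0.316/27340^0.25 = 0.02457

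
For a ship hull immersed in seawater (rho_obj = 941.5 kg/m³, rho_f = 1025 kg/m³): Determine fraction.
Formula: f_{sub} = \frac{\rho_{obj}}{\rho_f}
fraction = 941.5/1025 = 0.9185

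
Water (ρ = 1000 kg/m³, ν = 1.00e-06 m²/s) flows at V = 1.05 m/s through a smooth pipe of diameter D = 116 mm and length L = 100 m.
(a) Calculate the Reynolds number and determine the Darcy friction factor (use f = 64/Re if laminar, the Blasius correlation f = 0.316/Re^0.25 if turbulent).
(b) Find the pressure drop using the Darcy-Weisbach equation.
(a) Re = V·D/ν = 1.05·0.116/1.00e-06 = 121800 → turbulent (Re > 4000); f = 0.316/Re^0.25 = 0.316/121800^0.25 = 0.016915 (Blasius is strictly valid for Re ≲ 1e5; used here as the smooth-pipe estimate the problem specifies)
(b) Darcy-Weisbach: ΔP = f·(L/D)·½ρV²/1000 = 0.016915·(100/0.116)·½·1000·1.05²/1000 = 8.038 kPa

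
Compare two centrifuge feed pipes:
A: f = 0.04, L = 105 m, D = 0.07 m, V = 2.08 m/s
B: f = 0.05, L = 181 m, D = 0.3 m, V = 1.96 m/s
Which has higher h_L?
h_L(A) = 13.23 m, h_L(B) = 5.907 m. Answer: A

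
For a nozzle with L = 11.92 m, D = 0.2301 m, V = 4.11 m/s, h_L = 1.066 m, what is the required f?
Formula: h_L = f \frac{L}{D} \frac{V^2}{2g}
Substituting knowns: 1.066 = f·(11.92/0.2301)·4.11²/(2·9.81)
Solving for f: f = 1.066·2·9.81/((11.92/0.2301)·4.11²) = 0.0239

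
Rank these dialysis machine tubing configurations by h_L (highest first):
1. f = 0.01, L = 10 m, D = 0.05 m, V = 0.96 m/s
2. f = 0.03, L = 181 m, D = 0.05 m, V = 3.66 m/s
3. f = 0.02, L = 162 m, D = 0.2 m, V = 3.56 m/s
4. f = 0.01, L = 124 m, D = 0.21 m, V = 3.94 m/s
Case 1: h_L = 0.09394 m
Case 2: h_L = 74.15 m
Case 3: h_L = 10.46 m
Case 4: h_L = 4.672 m
Ranking (highest first): 2, 3, 4, 1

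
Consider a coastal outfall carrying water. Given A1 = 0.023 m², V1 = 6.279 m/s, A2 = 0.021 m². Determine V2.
Formula: V_2 = \frac{A_1 V_1}{A_2}
V2 = 0.023·6.279/0.021 = 6.877 m/s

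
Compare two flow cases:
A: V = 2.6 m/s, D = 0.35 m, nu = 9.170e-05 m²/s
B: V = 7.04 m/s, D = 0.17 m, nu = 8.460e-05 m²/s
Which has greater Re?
Re(A) = 9924, Re(B) = 14147. Answer: B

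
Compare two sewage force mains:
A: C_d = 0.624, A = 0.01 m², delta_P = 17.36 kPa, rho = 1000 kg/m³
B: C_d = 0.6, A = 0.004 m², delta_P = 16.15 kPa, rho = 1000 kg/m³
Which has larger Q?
Q(A) = 36.77 L/s, Q(B) = 13.64 L/s. Answer: A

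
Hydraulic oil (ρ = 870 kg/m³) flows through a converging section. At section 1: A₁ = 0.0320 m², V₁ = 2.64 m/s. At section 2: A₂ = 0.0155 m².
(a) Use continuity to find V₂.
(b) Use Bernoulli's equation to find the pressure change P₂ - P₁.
(a) Continuity: A₁V₁=A₂V₂ -> V₂=A₁V₁/A₂=0.0320*2.64/0.0155=5.45 m/s
(b) Bernoulli: P₂-P₁=0.5*rho*(V₁^2-V₂^2)/1000=0.5*870*(2.64^2-5.45^2)/1000=-9.889 kPa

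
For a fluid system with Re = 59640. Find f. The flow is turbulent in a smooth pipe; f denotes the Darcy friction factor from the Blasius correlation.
Formula: f = \frac{0.316}{Re^{0.25}}
f = 0.316/59640^0.25 = 0.02022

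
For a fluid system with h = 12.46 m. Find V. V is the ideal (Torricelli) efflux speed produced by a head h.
Formula: V = \sqrt{2 g h}
V = √(2·9.81·12.46) = 15.64 m/s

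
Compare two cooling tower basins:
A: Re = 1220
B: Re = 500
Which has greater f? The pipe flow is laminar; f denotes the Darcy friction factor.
f(A) = 0.05246, f(B) = 0.128. Answer: B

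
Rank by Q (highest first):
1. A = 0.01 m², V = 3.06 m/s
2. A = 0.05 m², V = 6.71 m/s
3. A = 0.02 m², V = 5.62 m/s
Case 1: Q = 30.6 L/s
Case 2: Q = 335.5 L/s
Case 3: Q = 112.4 L/s
Ranking (highest first): 2, 3, 1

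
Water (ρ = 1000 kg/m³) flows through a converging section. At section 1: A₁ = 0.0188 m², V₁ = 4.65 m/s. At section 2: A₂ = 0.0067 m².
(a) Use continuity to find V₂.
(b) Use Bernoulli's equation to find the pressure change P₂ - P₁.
(a) Continuity: A₁V₁=A₂V₂ -> V₂=A₁V₁/A₂=0.0188*4.65/0.0067=13.05 m/s
(b) Bernoulli: P₂-P₁=0.5*rho*(V₁^2-V₂^2)/1000=0.5*1000*(4.65^2-13.05^2)/1000=-74.34 kPa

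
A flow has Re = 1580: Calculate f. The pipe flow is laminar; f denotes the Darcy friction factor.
Formula: f = \frac{64}{Re}
f = 64/1580 = 0.04051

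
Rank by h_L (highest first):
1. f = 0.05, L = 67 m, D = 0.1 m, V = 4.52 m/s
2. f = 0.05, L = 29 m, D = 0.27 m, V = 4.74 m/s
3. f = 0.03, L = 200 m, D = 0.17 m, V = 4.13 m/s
Case 1: h_L = 34.88 m
Case 2: h_L = 6.15 m
Case 3: h_L = 30.68 m
Ranking (highest first): 1, 3, 2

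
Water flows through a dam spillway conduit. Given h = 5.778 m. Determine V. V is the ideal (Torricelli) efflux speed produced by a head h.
Formula: V = \sqrt{2 g h}
V = √(2·9.81·5.778) = 10.65 m/s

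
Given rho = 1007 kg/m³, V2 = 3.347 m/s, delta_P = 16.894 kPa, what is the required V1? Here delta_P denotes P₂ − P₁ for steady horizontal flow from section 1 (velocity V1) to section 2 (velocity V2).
Formula: \Delta P = \frac{1}{2} \rho (V_1^2 - V_2^2)
Substituting knowns: 16.894 = 0.5·1007·(V1² − 3.347²)/1000
Solving for V1: V1 = √(3.347² + 2·(16.894·1000)/1007) = 6.69 m/s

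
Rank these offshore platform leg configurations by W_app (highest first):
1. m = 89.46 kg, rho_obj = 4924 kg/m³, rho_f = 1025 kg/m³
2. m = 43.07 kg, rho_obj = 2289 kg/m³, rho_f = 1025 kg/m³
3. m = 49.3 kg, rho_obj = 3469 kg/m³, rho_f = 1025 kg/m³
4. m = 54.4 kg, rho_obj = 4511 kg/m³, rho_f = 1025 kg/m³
Case 1: W_app = 694.9 N
Case 2: W_app = 233.3 N
Case 3: W_app = 340.7 N
Case 4: W_app = 412.4 N
Ranking (highest first): 1, 4, 3, 2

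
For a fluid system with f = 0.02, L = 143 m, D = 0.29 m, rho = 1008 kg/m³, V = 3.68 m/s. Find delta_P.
Formula: \Delta P = f \frac{L}{D} \frac{\rho V^2}{2}
delta_P = 0.02·(143/0.29)·0.5·1008·3.68²/1000 = 67.31 kPa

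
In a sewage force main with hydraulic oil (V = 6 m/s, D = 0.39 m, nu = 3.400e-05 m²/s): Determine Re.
Formula: Re = \frac{V D}{\nu}
Re = 6·0.39/3.400e-05 = 68824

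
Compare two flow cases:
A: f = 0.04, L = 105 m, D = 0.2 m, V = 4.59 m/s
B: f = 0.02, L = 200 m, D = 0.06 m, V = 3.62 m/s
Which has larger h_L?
h_L(A) = 22.55 m, h_L(B) = 44.53 m. Answer: B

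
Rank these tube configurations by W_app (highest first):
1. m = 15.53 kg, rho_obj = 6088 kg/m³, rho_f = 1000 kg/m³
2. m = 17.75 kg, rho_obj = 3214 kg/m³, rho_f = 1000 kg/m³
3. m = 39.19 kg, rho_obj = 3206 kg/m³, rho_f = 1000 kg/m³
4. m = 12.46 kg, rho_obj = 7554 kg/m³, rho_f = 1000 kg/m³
Case 1: W_app = 127.3 N
Case 2: W_app = 119.9 N
Case 3: W_app = 264.5 N
Case 4: W_app = 106.1 N
Ranking (highest first): 3, 1, 2, 4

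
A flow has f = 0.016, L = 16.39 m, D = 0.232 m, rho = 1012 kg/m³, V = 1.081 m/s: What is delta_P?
Formula: \Delta P = f \frac{L}{D} \frac{\rho V^2}{2}
delta_P = 0.016·(16.39/0.232)·0.5·1012·1.081²/1000 = 0.6684 kPa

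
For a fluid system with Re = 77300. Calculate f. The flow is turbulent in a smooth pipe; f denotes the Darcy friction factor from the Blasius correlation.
Formula: f = \frac{0.316}{Re^{0.25}}
f = 0.316/77300^0.25 = 0.01895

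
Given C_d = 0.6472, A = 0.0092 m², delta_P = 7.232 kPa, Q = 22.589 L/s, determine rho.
Formula: Q = C_d A \sqrt{\frac{2 \Delta P}{\rho}}
Substituting knowns: 22.589 = 0.6472·0.0092·√(2·(7.232·1000)/rho)·1000
Solving for rho: rho = 2·(7.232·1000)/((22.589/1000)/(0.6472·0.0092))² = 1005 kg/m³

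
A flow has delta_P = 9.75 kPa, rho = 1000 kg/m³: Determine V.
Formula: V = \sqrt{\frac{2 \Delta P}{\rho}}
V = √(2·(9.75·1000)/1000) = 4.416 m/s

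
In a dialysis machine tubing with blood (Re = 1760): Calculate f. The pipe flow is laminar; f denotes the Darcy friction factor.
Formula: f = \frac{64}{Re}
f = 64/1760 = 0.03636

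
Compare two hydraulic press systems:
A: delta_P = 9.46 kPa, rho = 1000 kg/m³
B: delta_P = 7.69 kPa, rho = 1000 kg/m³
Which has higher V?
V(A) = 4.35 m/s, V(B) = 3.922 m/s. Answer: A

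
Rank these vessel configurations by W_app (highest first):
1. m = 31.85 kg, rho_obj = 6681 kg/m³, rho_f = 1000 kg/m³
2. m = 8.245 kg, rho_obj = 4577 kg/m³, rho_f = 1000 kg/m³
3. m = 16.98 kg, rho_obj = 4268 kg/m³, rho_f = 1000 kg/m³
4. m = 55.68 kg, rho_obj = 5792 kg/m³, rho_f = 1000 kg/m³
Case 1: W_app = 265.7 N
Case 2: W_app = 63.21 N
Case 3: W_app = 127.5 N
Case 4: W_app = 451.9 N
Ranking (highest first): 4, 1, 3, 2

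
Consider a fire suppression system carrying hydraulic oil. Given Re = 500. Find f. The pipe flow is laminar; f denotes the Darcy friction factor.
Formula: f = \frac{64}{Re}
f = 64/500 = 0.128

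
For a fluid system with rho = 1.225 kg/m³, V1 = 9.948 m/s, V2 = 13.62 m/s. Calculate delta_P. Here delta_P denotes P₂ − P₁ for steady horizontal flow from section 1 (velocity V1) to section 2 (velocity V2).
Formula: \Delta P = \frac{1}{2} \rho (V_1^2 - V_2^2)
delta_P = 0.5·1.225·(9.948² − 13.62²)/1000 = -0.05301 kPa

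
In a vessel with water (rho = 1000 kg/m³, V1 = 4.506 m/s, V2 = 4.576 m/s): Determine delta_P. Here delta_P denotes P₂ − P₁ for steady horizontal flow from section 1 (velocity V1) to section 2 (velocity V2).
Formula: \Delta P = \frac{1}{2} \rho (V_1^2 - V_2^2)
delta_P = 0.5·1000·(4.506² − 4.576²)/1000 = -0.3179 kPa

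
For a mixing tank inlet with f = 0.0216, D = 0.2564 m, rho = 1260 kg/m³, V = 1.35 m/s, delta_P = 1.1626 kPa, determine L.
Formula: \Delta P = f \frac{L}{D} \frac{\rho V^2}{2}
Substituting knowns: 1.1626 = 0.0216·(L/0.2564)·0.5·1260·1.35²/1000
Solving for L: L = (1.1626·1000)·0.2564/(0.0216·0.5·1260·1.35²) = 12.02 m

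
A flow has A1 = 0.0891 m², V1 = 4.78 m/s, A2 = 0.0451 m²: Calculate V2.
Formula: V_2 = \frac{A_1 V_1}{A_2}
V2 = 0.0891·4.78/0.0451 = 9.443 m/s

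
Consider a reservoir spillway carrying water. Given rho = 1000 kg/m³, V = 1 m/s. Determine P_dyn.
Formula: P_{dyn} = \frac{1}{2} \rho V^2
P_dyn = 0.5·1000·1²/1000 = 0.5 kPa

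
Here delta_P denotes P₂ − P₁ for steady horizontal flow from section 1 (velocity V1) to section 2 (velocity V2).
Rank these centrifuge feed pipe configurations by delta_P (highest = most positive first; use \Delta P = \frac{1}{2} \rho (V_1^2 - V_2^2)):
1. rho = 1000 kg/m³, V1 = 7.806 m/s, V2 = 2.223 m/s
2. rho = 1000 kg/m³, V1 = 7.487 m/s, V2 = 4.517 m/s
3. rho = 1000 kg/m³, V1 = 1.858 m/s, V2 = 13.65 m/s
Case 1: delta_P = 28 kPa
Case 2: delta_P = 17.83 kPa
Case 3: delta_P = -91.44 kPa
Ranking (highest first): 1, 2, 3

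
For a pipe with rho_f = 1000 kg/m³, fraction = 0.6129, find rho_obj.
Formula: f_{sub} = \frac{\rho_{obj}}{\rho_f}
Substituting knowns: 0.6129 = rho_obj/1000
Solving for rho_obj: rho_obj = 0.6129·1000 = 612.9 kg/m³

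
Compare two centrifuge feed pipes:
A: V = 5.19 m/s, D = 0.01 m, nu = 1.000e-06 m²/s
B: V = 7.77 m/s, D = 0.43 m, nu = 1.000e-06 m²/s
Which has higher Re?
Re(A) = 51900, Re(B) = 3.341e+06. Answer: B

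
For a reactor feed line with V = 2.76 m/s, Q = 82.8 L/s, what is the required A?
Formula: Q = A V
Substituting knowns: 82.8 = A·2.76·1000
Solving for A: A = (82.8/1000)/2.76 = 0.03 m²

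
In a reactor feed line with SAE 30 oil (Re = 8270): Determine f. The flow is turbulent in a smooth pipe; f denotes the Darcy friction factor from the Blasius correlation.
Formula: f = \frac{0.316}{Re^{0.25}}
f = 0.316/8270^0.25 = 0.03314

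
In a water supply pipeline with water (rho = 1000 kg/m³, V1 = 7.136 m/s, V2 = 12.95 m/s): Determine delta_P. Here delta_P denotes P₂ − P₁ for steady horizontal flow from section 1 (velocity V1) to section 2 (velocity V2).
Formula: \Delta P = \frac{1}{2} \rho (V_1^2 - V_2^2)
delta_P = 0.5·1000·(7.136² − 12.95²)/1000 = -58.39 kPa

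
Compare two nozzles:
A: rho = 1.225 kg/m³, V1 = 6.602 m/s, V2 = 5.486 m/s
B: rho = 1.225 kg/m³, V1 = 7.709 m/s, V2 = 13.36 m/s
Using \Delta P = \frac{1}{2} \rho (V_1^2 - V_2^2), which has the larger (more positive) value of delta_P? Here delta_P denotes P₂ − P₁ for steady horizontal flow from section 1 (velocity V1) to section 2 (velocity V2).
delta_P(A) = 0.008263 kPa, delta_P(B) = -0.07292 kPa. Answer: A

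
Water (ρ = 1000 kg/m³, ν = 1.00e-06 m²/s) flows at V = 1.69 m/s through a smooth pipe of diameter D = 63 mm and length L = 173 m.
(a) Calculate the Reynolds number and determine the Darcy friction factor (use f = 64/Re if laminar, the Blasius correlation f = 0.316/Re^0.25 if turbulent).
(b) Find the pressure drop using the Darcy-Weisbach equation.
(a) Re = V·D/ν = 1.69·0.063/1.00e-06 = 106470 → turbulent (Re > 4000); f = 0.316/Re^0.25 = 0.316/106470^0.25 = 0.017494 (Blasius is strictly valid for Re ≲ 1e5; used here as the smooth-pipe estimate the problem specifies)
(b) Darcy-Weisbach: ΔP = f·(L/D)·½ρV²/1000 = 0.017494·(173/0.063)·½·1000·1.69²/1000 = 68.6 kPa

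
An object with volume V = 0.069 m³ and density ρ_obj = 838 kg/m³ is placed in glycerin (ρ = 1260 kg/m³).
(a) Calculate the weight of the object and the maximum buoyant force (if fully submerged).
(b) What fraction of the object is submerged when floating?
(a) W=rho_obj*g*V=838*9.81*0.069=567.2 N; F_B(max)=rho*g*V=1260*9.81*0.069=852.9 N
(b) Floating fraction=rho_obj/rho=838/1260=0.665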